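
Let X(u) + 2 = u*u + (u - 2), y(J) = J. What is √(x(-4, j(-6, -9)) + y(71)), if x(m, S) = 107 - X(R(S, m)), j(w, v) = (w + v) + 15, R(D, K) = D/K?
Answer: √182 ≈ 13.491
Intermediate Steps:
j(w, v) = 15 + v + w (j(w, v) = (v + w) + 15 = 15 + v + w)
X(u) = -4 + u + u² (X(u) = -2 + (u*u + (u - 2)) = -2 + (u² + (-2 + u)) = -2 + (-2 + u + u²) = -4 + u + u²)
x(m, S) = 111 - S/m - S²/m² (x(m, S) = 107 - (-4 + S/m + (S/m)²) = 107 - (-4 + S/m + S²/m²) = 107 + (4 - S/m - S²/m²) = 111 - S/m - S²/m²)
√(x(-4, j(-6, -9)) + y(71)) = √((111 - 1*(15 - 9 - 6)/(-4) - 1*(15 - 9 - 6)²/(-4)²) + 71) = √((111 - 1*0*(-¼) - 1*0²*1/16) + 71) = √((111 + 0 - 1*0*1/16) + 71) = √((111 + 0 + 0) + 71) = √(111 + 71) = √182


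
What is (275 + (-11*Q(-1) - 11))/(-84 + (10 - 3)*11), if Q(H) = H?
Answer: -275/7 ≈ -39.286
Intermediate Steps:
(275 + (-11*Q(-1) - 11))/(-84 + (10 - 3)*11) = (275 + (-11*(-1) - 11))/(-84 + (10 - 3)*11) = (275 + (11 - 11))/(-84 + 7*11) = (275 + 0)/(-84 + 77) = 275/(-7) = 275*(-⅐) = -275/7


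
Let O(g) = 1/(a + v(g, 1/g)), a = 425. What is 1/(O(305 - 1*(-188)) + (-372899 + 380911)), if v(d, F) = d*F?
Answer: 426/3413113 ≈ 0.00012481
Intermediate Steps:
v(d, F) = F*d
O(g) = 1/426 (O(g) = 1/(425 + g/g) = 1/(425 + 1) = 1/426)
1/(O(305 - 1*(-188)) + (-372899 + 380911)) = 1/(1/426 + (-372899 + 380911)) = 1/(1/426 + 8012) = 1/(3413113/426) = 426/3413113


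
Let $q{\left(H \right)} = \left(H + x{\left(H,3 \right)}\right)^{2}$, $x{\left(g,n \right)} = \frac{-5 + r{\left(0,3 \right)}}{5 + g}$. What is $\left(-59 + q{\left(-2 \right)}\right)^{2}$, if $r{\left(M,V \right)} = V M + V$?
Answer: $\frac{218089}{81} \approx 2692.5$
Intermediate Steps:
$r{\left(M,V \right)} = V + M V$ ($r{\left(M,V \right)} = M V + V = V + M V$)
$x{\left(g,n \right)} = - \frac{2}{5 + g}$ ($x{\left(g,n \right)} = \frac{-5 + 3 \left(1 + 0\right)}{5 + g} = \frac{-5 + 3 \cdot 1}{5 + g} = \frac{-5 + 3}{5 + g} = - \frac{2}{5 + g}$)
$q{\left(H \right)} = \left(H - \frac{2}{5 + H}\right)^{2}$
$\left(-59 + q{\left(-2 \right)}\right)^{2} = \left(-59 + \frac{\left(-2 - 2 \left(5 - 2\right)\right)^{2}}{\left(5 - 2\right)^{2}}\right)^{2} = \left(-59 + \frac{\left(-2 - 6\right)^{2}}{9}\right)^{2} = \left(-59 + \left(-2 - 6\right)^{2} \cdot \frac{1}{9}\right)^{2} = \left(-59 + \left(-8\right)^{2} \cdot \frac{1}{9}\right)^{2} = \left(-59 + 64 \cdot \frac{1}{9}\right)^{2} = \left(-59 + \frac{64}{9}\right)^{2} = \left(- \frac{467}{9}\right)^{2} = \frac{218089}{81}$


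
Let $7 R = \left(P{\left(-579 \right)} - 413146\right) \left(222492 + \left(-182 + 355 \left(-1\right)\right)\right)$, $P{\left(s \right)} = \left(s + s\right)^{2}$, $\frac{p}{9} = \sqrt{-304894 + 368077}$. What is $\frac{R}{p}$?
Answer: $\frac{68644614730 \sqrt{63183}}{1326843} \approx 1.3004 \cdot 10^{7}$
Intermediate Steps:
$p = 9 \sqrt{63183}$ ($p = 9 \sqrt{-304894 + 368077} = 9 \sqrt{63183} \approx 2262.3$)
$P{\left(s \right)} = 4 s^{2}$ ($P{\left(s \right)} = \left(2 s\right)^{2} = 4 s^{2}$)
$R = \frac{205933844190}{7}$ ($R = \frac{\left(4 \left(-579\right)^{2} - 413146\right) \left(222492 + \left(-182 + 355 \left(-1\right)\right)\right)}{7} = \frac{\left(4 \cdot 335241 - 413146\right) \left(222492 - 537\right)}{7} = \frac{\left(1340964 - 413146\right) \left(222492 - 537\right)}{7} = \frac{927818 \cdot 221955}{7} = \frac{1}{7} \cdot 205933844190 = \frac{205933844190}{7} \approx 2.9419 \cdot 10^{10}$)
$\frac{R}{p} = \frac{205933844190}{7 \cdot 9 \sqrt{63183}} = \frac{205933844190 \frac{\sqrt{63183}}{568647}}{7} = \frac{68644614730 \sqrt{63183}}{1326843}$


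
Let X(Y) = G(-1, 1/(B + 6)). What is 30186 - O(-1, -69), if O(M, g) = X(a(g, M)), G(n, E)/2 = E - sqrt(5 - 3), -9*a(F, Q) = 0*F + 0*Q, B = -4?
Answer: 30185 + 2*sqrt(2) ≈ 30188.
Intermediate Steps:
a(F, Q) = 0 (a(F, Q) = -(0*F + 0*Q)/9 = -(0 + 0)/9 = -1/9*0 = 0)
G(n, E) = -2*sqrt(2) + 2*E (G(n, E) = 2*(E - sqrt(5 - 3)) = 2*(E - sqrt(2)) = -2*sqrt(2) + 2*E)
X(Y) = 1 - 2*sqrt(2) (X(Y) = -2*sqrt(2) + 2/(-4 + 6) = -2*sqrt(2) + 2/2 = -2*sqrt(2) + 2*(1/2) = -2*sqrt(2) + 1 = 1 - 2*sqrt(2))
O(M, g) = 1 - 2*sqrt(2)
30186 - O(-1, -69) = 30186 - (1 - 2*sqrt(2)) = 30186 + (-1 + 2*sqrt(2)) = 30185 + 2*sqrt(2)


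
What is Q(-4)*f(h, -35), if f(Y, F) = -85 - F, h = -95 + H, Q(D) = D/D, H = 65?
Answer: -50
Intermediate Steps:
Q(D) = 1
h = -30 (h = -95 + 65 = -30)
Q(-4)*f(h, -35) = 1*(-85 - 1*(-35)) = 1*(-85 + 35) = 1*(-50) = -50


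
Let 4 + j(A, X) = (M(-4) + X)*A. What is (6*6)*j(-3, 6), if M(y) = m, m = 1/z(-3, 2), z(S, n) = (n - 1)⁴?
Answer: -900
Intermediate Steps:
z(S, n) = (-1 + n)⁴
m = 1 (m = 1/(-1 + 2)⁴ = 1/1⁴ = 1/1 = 1*1 = 1)
M(y) = 1
j(A, X) = -4 + A*(1 + X) (j(A, X) = -4 + (1 + X)*A = -4 + A*(1 + X))
(6*6)*j(-3, 6) = (6*6)*(-4 - 3 - 3*6) = 36*(-4 - 3 - 18) = 36*(-25) = -900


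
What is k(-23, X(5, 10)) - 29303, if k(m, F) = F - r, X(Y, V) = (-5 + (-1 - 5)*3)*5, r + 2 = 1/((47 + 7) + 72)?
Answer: -3706417/126 ≈ -29416.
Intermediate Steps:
r = -251/126 (r = -2 + 1/((47 + 7) + 72) = -2 + 1/(54 + 72) = -2 + 1/126 = -251/126 ≈ -1.9921)
X(Y, V) = -115 (X(Y, V) = (-5 - 6*3)*5 = (-5 - 18)*5 = -23*5 = -115)
k(m, F) = 251/126 + F (k(m, F) = F - 1*(-251/126) = F + 251/126 = 251/126 + F)
k(-23, X(5, 10)) - 29303 = (251/126 - 115) - 29303 = -14239/126 - 29303 = -3706417/126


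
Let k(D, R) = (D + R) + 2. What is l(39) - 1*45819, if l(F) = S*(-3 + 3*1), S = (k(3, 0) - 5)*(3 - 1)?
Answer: -45819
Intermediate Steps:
k(D, R) = 2 + D + R
S = 0 (S = ((2 + 3 + 0) - 5)*(3 - 1) = (5 - 5)*2 = 0*2 = 0)
l(F) = 0 (l(F) = 0*(-3 + 3*1) = 0*(-3 + 3) = 0*0 = 0)
l(39) - 1*45819 = 0 - 1*45819 = 0 - 45819 = -45819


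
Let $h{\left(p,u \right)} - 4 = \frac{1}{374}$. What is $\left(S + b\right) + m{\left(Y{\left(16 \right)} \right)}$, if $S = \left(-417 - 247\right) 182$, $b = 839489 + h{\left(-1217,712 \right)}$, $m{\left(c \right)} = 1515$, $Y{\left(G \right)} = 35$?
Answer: $\frac{269339841}{374} \approx 7.2016 \cdot 10^{5}$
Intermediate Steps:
$h{\left(p,u \right)} = \frac{1497}{374}$ ($h{\left(p,u \right)} = 4 + \frac{1}{374} = \frac{1497}{374}$)
$b = \frac{313970383}{374}$ ($b = 839489 + \frac{1497}{374} = \frac{313970383}{374} \approx 8.3949 \cdot 10^{5}$)
$S = -120848$ ($S = \left(-664\right) 182 = -120848$)
$\left(S + b\right) + m{\left(Y{\left(16 \right)} \right)} = \left(-120848 + \frac{313970383}{374}\right) + 1515 = \frac{268773231}{374} + 1515 = \frac{269339841}{374}$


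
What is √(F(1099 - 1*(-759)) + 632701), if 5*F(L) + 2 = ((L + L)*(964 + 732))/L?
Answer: √633379 ≈ 795.85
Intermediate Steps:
F(L) = 678 (F(L) = -⅖ + (((L + L)*(964 + 732))/L)/5 = -⅖ + (((2*L)*1696)/L)/5 = -⅖ + ((3392*L)/L)/5 = -⅖ + (⅕)*3392 = -⅖ + 3392/5 = 678)
√(F(1099 - 1*(-759)) + 632701) = √(678 + 632701) = √633379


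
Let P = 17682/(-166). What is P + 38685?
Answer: 3202014/83 ≈ 38579.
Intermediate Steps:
P = -8841/83 (P = 17682*(-1/166) = -8841/83 ≈ -106.52)
P + 38685 = -8841/83 + 38685 = 3202014/83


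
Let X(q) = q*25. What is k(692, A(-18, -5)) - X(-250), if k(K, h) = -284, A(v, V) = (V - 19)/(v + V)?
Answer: 5966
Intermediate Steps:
A(v, V) = (-19 + V)/(V + v)
X(q) = 25*q
k(692, A(-18, -5)) - X(-250) = -284 - 25*(-250) = -284 - 1*(-6250) = -284 + 6250 = 5966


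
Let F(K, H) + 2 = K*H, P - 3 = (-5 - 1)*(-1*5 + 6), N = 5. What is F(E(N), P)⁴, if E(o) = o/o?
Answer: 625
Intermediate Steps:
E(o) = 1
P = -3 (P = 3 + (-5 - 1)*(-1*5 + 6) = 3 - 6*(-5 + 6) = 3 - 6*1 = 3 - 6 = -3)
F(K, H) = -2 + H*K (F(K, H) = -2 + K*H = -2 + H*K)
F(E(N), P)⁴ = (-2 - 3*1)⁴ = (-2 - 3)⁴ = (-5)⁴ = 625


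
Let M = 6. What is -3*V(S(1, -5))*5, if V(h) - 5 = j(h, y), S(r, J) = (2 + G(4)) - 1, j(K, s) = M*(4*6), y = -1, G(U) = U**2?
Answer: -2235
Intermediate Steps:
j(K, s) = 144 (j(K, s) = 6*(4*6) = 6*24 = 144)
S(r, J) = 17 (S(r, J) = (2 + 4**2) - 1 = (2 + 16) - 1 = 18 - 1 = 17)
V(h) = 149 (V(h) = 5 + 144 = 149)
-3*V(S(1, -5))*5 = -3*149*5 = -447*5 = -2235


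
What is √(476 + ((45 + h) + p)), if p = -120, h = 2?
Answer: √403 ≈ 20.075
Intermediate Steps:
√(476 + ((45 + h) + p)) = √(476 + ((45 + 2) - 120)) = √(476 + (47 - 120)) = √(476 - 73) = √403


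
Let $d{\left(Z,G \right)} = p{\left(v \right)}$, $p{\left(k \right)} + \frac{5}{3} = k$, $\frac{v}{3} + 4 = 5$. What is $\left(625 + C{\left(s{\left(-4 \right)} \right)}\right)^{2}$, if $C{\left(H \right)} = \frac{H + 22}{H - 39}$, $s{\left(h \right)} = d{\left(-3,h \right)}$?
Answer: $\frac{4978008025}{12769} \approx 3.8985 \cdot 10^{5}$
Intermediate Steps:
$v = 3$ ($v = -12 + 3 \cdot 5 = -12 + 15 = 3$)
$p{\left(k \right)} = - \frac{5}{3} + k$
$d{\left(Z,G \right)} = \frac{4}{3}$ ($d{\left(Z,G \right)} = - \frac{5}{3} + 3 = \frac{4}{3}$)
$s{\left(h \right)} = \frac{4}{3}$
$C{\left(H \right)} = \frac{22 + H}{-39 + H}$
$\left(625 + C{\left(s{\left(-4 \right)} \right)}\right)^{2} = \left(625 + \frac{22 + \frac{4}{3}}{-39 + \frac{4}{3}}\right)^{2} = \left(625 + \frac{1}{- \frac{113}{3}} \cdot \frac{70}{3}\right)^{2} = \left(625 - \frac{70}{113}\right)^{2} = \left(\frac{70555}{113}\right)^{2} = \frac{4978008025}{12769}$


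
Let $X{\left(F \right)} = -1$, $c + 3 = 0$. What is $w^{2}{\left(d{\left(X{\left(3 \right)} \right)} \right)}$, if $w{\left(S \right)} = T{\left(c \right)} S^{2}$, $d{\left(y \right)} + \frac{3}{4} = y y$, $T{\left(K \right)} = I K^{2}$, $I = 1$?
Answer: $\frac{81}{256} \approx 0.31641$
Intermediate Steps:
$c = -3$ ($c = -3 + 0 = -3$)
$T{\left(K \right)} = K^{2}$ ($T{\left(K \right)} = 1 K^{2} = K^{2}$)
$d{\left(y \right)} = - \frac{3}{4} + y^{2}$ ($d{\left(y \right)} = - \frac{3}{4} + y y = - \frac{3}{4} + y^{2}$)
$w{\left(S \right)} = 9 S^{2}$ ($w{\left(S \right)} = \left(-3\right)^{2} S^{2} = 9 S^{2}$)
$w^{2}{\left(d{\left(X{\left(3 \right)} \right)} \right)} = \left(9 \left(- \frac{3}{4} + \left(-1\right)^{2}\right)^{2}\right)^{2} = \left(9 \left(- \frac{3}{4} + 1\right)^{2}\right)^{2} = \left(\frac{9}{16}\right)^{2} = \frac{81}{256}$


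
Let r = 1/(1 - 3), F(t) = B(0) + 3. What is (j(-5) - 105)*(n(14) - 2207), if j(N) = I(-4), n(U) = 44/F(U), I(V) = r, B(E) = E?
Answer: 1387747/6 ≈ 2.3129e+5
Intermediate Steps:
F(t) = 3 (F(t) = 0 + 3 = 3)
r = -½ (r = 1/(-2) = -½ ≈ -0.50000)
I(V) = -½
n(U) = 44/3
j(N) = -½
(j(-5) - 105)*(n(14) - 2207) = (-½ - 105)*(44/3 - 2207) = -211/2*(-6577/3) = 1387747/6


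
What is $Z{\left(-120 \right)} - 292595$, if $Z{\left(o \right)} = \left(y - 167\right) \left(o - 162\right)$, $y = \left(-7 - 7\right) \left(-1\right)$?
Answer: $-249449$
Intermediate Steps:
$y = 14$ ($y = \left(-14\right) \left(-1\right) = 14$)
$Z{\left(o \right)} = 24786 - 153 o$ ($Z{\left(o \right)} = \left(14 - 167\right) \left(o - 162\right) = - 153 \left(-162 + o\right) = 24786 - 153 o$)
$Z{\left(-120 \right)} - 292595 = \left(24786 - -18360\right) - 292595 = \left(24786 + 18360\right) - 292595 = 43146 - 292595 = -249449$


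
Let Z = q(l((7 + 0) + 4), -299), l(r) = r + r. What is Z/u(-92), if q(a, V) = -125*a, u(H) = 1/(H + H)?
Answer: 506000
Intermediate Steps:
u(H) = 1/(2*H)
l(r) = 2*r
Z = -2750 (Z = -250*((7 + 0) + 4) = -250*(7 + 4) = -250*11 = -125*22 = -2750)
Z/u(-92) = -2750/((½)/(-92)) = -2750/((½)*(-1/92)) = -2750/(-1/184) = -2750*(-184) = 506000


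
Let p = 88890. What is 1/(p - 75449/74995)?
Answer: 74995/6666230101 ≈ 1.1250e-5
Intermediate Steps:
1/(p - 75449/74995) = 1/(88890 - 75449/74995) = 1/(6666230101/74995) = 74995/6666230101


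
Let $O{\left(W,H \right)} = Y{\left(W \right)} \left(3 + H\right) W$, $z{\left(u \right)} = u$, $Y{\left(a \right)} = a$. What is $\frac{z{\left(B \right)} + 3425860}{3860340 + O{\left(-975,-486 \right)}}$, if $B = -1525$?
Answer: $- \frac{228289}{30352769} \approx -0.0075212$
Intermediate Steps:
$O{\left(W,H \right)} = W^{2} \left(3 + H\right)$ ($O{\left(W,H \right)} = W \left(3 + H\right) W = W^{2} \left(3 + H\right)$)
$\frac{z{\left(B \right)} + 3425860}{3860340 + O{\left(-975,-486 \right)}} = \frac{-1525 + 3425860}{3860340 + \left(-975\right)^{2} \left(3 - 486\right)} = \frac{3424335}{3860340 + 950625 \left(-483\right)} = \frac{3424335}{3860340 - 459151875} = \frac{3424335}{-455291535} = 3424335 \left(- \frac{1}{455291535}\right) = - \frac{228289}{30352769}$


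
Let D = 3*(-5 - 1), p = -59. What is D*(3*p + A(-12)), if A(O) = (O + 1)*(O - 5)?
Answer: -180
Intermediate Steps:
A(O) = (1 + O)*(-5 + O)
D = -18 (D = 3*(-6) = -18)
D*(3*p + A(-12)) = -18*(3*(-59) + (-5 + (-12)² - 4*(-12))) = -18*(-177 + (-5 + 144 + 48)) = -18*(-177 + 187) = -18*10 = -180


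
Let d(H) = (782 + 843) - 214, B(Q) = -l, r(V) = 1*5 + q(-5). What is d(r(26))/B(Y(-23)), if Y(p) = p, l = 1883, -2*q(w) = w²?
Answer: -1411/1883 ≈ -0.74934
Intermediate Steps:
q(w) = -w²/2
r(V) = -15/2 (r(V) = 1*5 - ½*(-5)² = 5 - ½*25 = 5 - 25/2 = -15/2)
B(Q) = -1883 (B(Q) = -1*1883 = -1883)
d(H) = 1411 (d(H) = 1625 - 214 = 1411)
d(r(26))/B(Y(-23)) = 1411/(-1883) = 1411*(-1/1883) = -1411/1883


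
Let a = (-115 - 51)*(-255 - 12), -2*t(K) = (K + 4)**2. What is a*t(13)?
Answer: -6404529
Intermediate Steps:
t(K) = -(4 + K)**2/2 (t(K) = -(K + 4)**2/2 = -(4 + K)**2/2)
a = 44322 (a = -166*(-267) = 44322)
a*t(13) = 44322*(-(4 + 13)**2/2) = 44322*(-1/2*17**2) = 44322*(-1/2*289) = 44322*(-289/2) = -6404529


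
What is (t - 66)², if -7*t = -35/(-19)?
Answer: 1585081/361 ≈ 4390.8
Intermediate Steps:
t = -5/19 (t = -(-5)/(-19) = -(-5)*(-1)/19 = -⅐*35/19 = -5/19 ≈ -0.26316)
(t - 66)² = (-5/19 - 66)² = (-1259/19)² = 1585081/361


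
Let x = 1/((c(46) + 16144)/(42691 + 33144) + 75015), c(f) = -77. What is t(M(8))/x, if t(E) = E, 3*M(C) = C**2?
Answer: 364081829888/227505 ≈ 1.6003e+6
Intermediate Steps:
M(C) = C**2/3
x = 75835/5688778592 (x = 1/((-77 + 16144)/(42691 + 33144) + 75015) = 1/(16067/75835 + 75015) = 1/(5688778592/75835) = 75835/5688778592 ≈ 1.3331e-5)
t(M(8))/x = ((1/3)*8**2)/(75835/5688778592) = ((1/3)*64)*(5688778592/75835) = (64/3)*(5688778592/75835) = 364081829888/227505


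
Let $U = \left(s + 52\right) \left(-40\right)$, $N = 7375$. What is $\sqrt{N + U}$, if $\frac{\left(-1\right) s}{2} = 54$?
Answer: $\sqrt{9615} \approx 98.056$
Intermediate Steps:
$s = -108$ ($s = \left(-2\right) 54 = -108$)
$U = 2240$ ($U = \left(-108 + 52\right) \left(-40\right) = \left(-56\right) \left(-40\right) = 2240$)
$\sqrt{N + U} = \sqrt{7375 + 2240} = \sqrt{9615}$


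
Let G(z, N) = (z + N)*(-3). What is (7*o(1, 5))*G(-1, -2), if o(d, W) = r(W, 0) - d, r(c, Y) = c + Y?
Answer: 252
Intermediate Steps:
r(c, Y) = Y + c
G(z, N) = -3*N - 3*z (G(z, N) = (N + z)*(-3) = -3*N - 3*z)
o(d, W) = W - d (o(d, W) = (0 + W) - d = W - d)
(7*o(1, 5))*G(-1, -2) = (7*(5 - 1*1))*(-3*(-2) - 3*(-1)) = (7*(5 - 1))*(6 + 3) = (7*4)*9 = 28*9 = 252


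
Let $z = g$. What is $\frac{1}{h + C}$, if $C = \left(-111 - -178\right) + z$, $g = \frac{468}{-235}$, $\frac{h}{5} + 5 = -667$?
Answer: $- \frac{235}{774323} \approx -0.00030349$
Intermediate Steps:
$h = -3360$ ($h = -25 + 5 \left(-667\right) = -25 - 3335 = -3360$)
$g = - \frac{468}{235}$ ($g = 468 \left(- \frac{1}{235}\right) = - \frac{468}{235} \approx -1.9915$)
$z = - \frac{468}{235} \approx -1.9915$
$C = \frac{15277}{235}$ ($C = \left(-111 - -178\right) - \frac{468}{235} = \left(-111 + 178\right) - \frac{468}{235} = 67 - \frac{468}{235} = \frac{15277}{235} \approx 65.009$)
$\frac{1}{h + C} = \frac{1}{-3360 + \frac{15277}{235}} = \frac{1}{- \frac{774323}{235}} = - \frac{235}{774323}$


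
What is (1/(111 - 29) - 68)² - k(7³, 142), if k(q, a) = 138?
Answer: 30152713/6724 ≈ 4484.3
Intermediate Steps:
(1/(111 - 29) - 68)² - k(7³, 142) = (1/(111 - 29) - 68)² - 1*138 = (1/82 - 68)² - 138 = (-5575/82)² - 138 = 31080625/6724 - 138 = 30152713/6724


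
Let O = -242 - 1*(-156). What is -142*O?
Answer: 12212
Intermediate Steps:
O = -86 (O = -242 + 156 = -86)
-142*O = -142*(-86) = 12212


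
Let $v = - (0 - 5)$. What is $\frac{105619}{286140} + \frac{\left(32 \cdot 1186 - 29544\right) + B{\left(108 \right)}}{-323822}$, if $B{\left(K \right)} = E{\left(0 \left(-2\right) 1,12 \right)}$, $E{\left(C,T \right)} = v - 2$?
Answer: $\frac{15897516139}{46329213540} \approx 0.34314$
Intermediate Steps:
$v = 5$ ($v = \left(-1\right) \left(-5\right) = 5$)
$E{\left(C,T \right)} = 3$ ($E{\left(C,T \right)} = 5 - 2 = 3$)
$B{\left(K \right)} = 3$
$\frac{105619}{286140} + \frac{\left(32 \cdot 1186 - 29544\right) + B{\left(108 \right)}}{-323822} = \frac{105619}{286140} + \frac{\left(32 \cdot 1186 - 29544\right) + 3}{-323822} = 105619 \cdot \frac{1}{286140} + \left(\left(37952 - 29544\right) + 3\right) \left(- \frac{1}{323822}\right) = \frac{105619}{286140} + \left(8408 + 3\right) \left(- \frac{1}{323822}\right) = \frac{105619}{286140} + 8411 \left(- \frac{1}{323822}\right) = \frac{105619}{286140} - \frac{8411}{323822} = \frac{15897516139}{46329213540}$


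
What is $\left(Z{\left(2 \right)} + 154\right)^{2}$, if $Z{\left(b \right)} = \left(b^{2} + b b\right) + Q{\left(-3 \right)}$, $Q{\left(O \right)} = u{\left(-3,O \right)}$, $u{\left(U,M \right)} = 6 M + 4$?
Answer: $21904$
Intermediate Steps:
$u{\left(U,M \right)} = 4 + 6 M$
$Q{\left(O \right)} = 4 + 6 O$
$Z{\left(b \right)} = -14 + 2 b^{2}$ ($Z{\left(b \right)} = \left(b^{2} + b b\right) + \left(4 + 6 \left(-3\right)\right) = \left(b^{2} + b^{2}\right) + \left(4 - 18\right) = 2 b^{2} - 14 = -14 + 2 b^{2}$)
$\left(Z{\left(2 \right)} + 154\right)^{2} = \left(\left(-14 + 2 \cdot 2^{2}\right) + 154\right)^{2} = \left(\left(-14 + 2 \cdot 4\right) + 154\right)^{2} = \left(\left(-14 + 8\right) + 154\right)^{2} = \left(-6 + 154\right)^{2} = 148^{2} = 21904$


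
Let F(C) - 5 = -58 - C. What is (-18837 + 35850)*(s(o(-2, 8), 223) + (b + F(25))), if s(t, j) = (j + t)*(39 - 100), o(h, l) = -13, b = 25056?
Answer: 207014184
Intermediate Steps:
F(C) = -53 - C (F(C) = 5 + (-58 - C) = -53 - C)
s(t, j) = -61*j - 61*t (s(t, j) = (j + t)*(-61) = -61*j - 61*t)
(-18837 + 35850)*(s(o(-2, 8), 223) + (b + F(25))) = (-18837 + 35850)*((-61*223 - 61*(-13)) + (25056 + (-53 - 1*25))) = 17013*((-13603 + 793) + (25056 + (-53 - 25))) = 17013*(-12810 + (25056 - 78)) = 17013*(-12810 + 24978) = 17013*12168 = 207014184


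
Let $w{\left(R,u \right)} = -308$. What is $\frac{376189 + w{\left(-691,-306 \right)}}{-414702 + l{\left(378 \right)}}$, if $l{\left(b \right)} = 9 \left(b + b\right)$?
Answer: $- \frac{375881}{407898} \approx -0.92151$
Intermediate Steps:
$l{\left(b \right)} = 18 b$ ($l{\left(b \right)} = 9 \cdot 2 b = 18 b$)
$\frac{376189 + w{\left(-691,-306 \right)}}{-414702 + l{\left(378 \right)}} = \frac{376189 - 308}{-414702 + 18 \cdot 378} = \frac{375881}{-414702 + 6804} = \frac{375881}{-407898} = 375881 \left(- \frac{1}{407898}\right) = - \frac{375881}{407898}$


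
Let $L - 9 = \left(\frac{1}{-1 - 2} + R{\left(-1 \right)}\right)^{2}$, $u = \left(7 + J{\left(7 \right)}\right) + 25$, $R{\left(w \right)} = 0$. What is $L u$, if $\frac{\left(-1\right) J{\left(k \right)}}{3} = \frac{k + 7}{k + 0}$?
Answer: $\frac{2132}{9} \approx 236.89$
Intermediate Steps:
$J{\left(k \right)} = - \frac{3 \left(7 + k\right)}{k}$ ($J{\left(k \right)} = - 3 \frac{k + 7}{k + 0} = - 3 \frac{7 + k}{k} = - \frac{3 \left(7 + k\right)}{k}$)
$u = 26$ ($u = \left(7 - \left(3 + \frac{21}{7}\right)\right) + 25 = \left(7 - 6\right) + 25 = 1 + 25 = 26$)
$L = \frac{82}{9}$ ($L = 9 + \left(\frac{1}{-1 - 2} + 0\right)^{2} = 9 + \left(\frac{1}{-3} + 0\right)^{2} = 9 + \left(- \frac{1}{3} + 0\right)^{2} = 9 + \left(- \frac{1}{3}\right)^{2} = 9 + \frac{1}{9} = \frac{82}{9} \approx 9.1111$)
$L u = \frac{82}{9} \cdot 26 = \frac{2132}{9}$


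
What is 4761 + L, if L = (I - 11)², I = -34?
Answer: 6786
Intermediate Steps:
L = 2025 (L = (-34 - 11)² = (-45)² = 2025)
4761 + L = 4761 + 2025 = 6786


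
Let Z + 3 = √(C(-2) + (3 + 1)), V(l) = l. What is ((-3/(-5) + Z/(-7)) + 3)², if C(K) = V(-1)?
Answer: 19956/1225 - 282*√3/245 ≈ 14.297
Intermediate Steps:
C(K) = -1
Z = -3 + √3 (Z = -3 + √(-1 + (3 + 1)) = -3 + √(-1 + 4) = -3 + √3 ≈ -1.2680)
((-3/(-5) + Z/(-7)) + 3)² = ((-3/(-5) + (-3 + √3)/(-7)) + 3)² = ((-3*(-⅕) + (-3 + √3)*(-⅐)) + 3)² = ((⅗ + (3/7 - √3/7)) + 3)² = ((36/35 - √3/7) + 3)² = (141/35 - √3/7)²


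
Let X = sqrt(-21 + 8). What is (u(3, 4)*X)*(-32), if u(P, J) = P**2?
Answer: -288*I*sqrt(13) ≈ -1038.4*I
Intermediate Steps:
X = I*sqrt(13) (X = sqrt(-13) = I*sqrt(13) ≈ 3.6056*I)
(u(3, 4)*X)*(-32) = (3**2*(I*sqrt(13)))*(-32) = (9*(I*sqrt(13)))*(-32) = (9*I*sqrt(13))*(-32) = -288*I*sqrt(13)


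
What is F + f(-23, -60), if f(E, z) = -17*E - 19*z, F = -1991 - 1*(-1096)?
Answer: 636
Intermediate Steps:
F = -895 (F = -1991 + 1096 = -895)
f(E, z) = -19*z - 17*E
F + f(-23, -60) = -895 + (-19*(-60) - 17*(-23)) = -895 + (1140 + 391) = -895 + 1531 = 636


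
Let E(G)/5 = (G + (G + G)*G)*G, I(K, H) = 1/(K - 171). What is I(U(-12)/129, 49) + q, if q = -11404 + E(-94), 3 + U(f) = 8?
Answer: -182454153585/22054 ≈ -8.2731e+6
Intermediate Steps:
U(f) = 5 (U(f) = -3 + 8 = 5)
I(K, H) = 1/(-171 + K)
E(G) = 5*G*(G + 2*G**2) (E(G) = 5*((G + (G + G)*G)*G) = 5*((G + (2*G)*G)*G) = 5*((G + 2*G**2)*G) = 5*(G*(G + 2*G**2)) = 5*G*(G + 2*G**2))
q = -8273064 (q = -11404 + (-94)**2*(5 + 10*(-94)) = -11404 + 8836*(5 - 940) = -11404 + 8836*(-935) = -11404 - 8261660 = -8273064)
I(U(-12)/129, 49) + q = 1/(-171 + 5/129) - 8273064 = 1/(-22054/129) - 8273064 = -129/22054 - 8273064 = -182454153585/22054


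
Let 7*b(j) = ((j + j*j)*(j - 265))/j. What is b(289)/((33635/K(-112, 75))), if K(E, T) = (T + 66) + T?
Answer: 300672/47089 ≈ 6.3852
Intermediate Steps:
K(E, T) = 66 + 2*T (K(E, T) = (66 + T) + T = 66 + 2*T)
b(j) = (-265 + j)*(j + j**2)/(7*j) (b(j) = (((j + j*j)*(j - 265))/j)/7 = (((j + j**2)*(-265 + j))/j)/7 = (((-265 + j)*(j + j**2))/j)/7 = ((-265 + j)*(j + j**2)/j)/7 = (-265 + j)*(j + j**2)/(7*j))
b(289)/((33635/K(-112, 75))) = (-265/7 - 264/7*289 + (1/7)*289**2)/((33635/(66 + 2*75))) = (-265/7 - 76296/7 + (1/7)*83521)/((33635/(66 + 150))) = (-265/7 - 76296/7 + 83521/7)/((33635/216)) = 6960/(7*((33635*(1/216)))) = 6960/(7*(33635/216)) = (6960/7)*(216/33635) = 300672/47089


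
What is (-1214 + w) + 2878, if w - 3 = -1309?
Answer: 358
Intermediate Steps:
w = -1306 (w = 3 - 1309 = -1306)
(-1214 + w) + 2878 = (-1214 - 1306) + 2878 = -2520 + 2878 = 358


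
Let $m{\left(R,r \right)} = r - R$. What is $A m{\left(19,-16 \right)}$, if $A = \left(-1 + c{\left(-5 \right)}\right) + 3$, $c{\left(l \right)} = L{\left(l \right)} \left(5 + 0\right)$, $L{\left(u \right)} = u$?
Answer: $805$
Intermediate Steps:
$c{\left(l \right)} = 5 l$ ($c{\left(l \right)} = l \left(5 + 0\right) = l 5 = 5 l$)
$A = -23$ ($A = \left(-1 + 5 \left(-5\right)\right) + 3 = \left(-1 - 25\right) + 3 = -26 + 3 = -23$)
$A m{\left(19,-16 \right)} = - 23 \left(-16 - 19\right) = \left(-23\right) \left(-35\right) = 805$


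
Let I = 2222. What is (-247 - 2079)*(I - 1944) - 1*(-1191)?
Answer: -645437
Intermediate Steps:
(-247 - 2079)*(I - 1944) - 1*(-1191) = (-247 - 2079)*(2222 - 1944) - 1*(-1191) = -2326*278 + 1191 = -646628 + 1191 = -645437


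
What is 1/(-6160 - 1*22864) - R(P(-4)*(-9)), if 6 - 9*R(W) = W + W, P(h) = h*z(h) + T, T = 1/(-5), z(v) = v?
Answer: -14047631/435360 ≈ -32.267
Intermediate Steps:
T = -⅕ ≈ -0.20000
P(h) = -⅕ + h² (P(h) = h*h - ⅕ = h² - ⅕ = -⅕ + h²)
R(W) = ⅔ - 2*W/9 (R(W) = ⅔ - (W + W)/9 = ⅔ - 2*W/9)
1/(-6160 - 1*22864) - R(P(-4)*(-9)) = 1/(-6160 - 1*22864) - (⅔ - 2*(-⅕ + (-4)²)*(-9)/9) = 1/(-6160 - 22864) - (⅔ - 2*(-⅕ + 16)*(-9)/9) = 1/(-29024) - (⅔ - 158*(-9)/45) = -1/29024 - (⅔ - 2/9*(-711/5)) = -1/29024 - (⅔ + 158/5) = -1/29024 - 1*484/15 = -1/29024 - 484/15 = -14047631/435360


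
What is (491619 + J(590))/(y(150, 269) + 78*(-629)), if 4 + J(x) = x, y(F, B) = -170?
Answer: -492205/49232 ≈ -9.9977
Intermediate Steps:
J(x) = -4 + x
(491619 + J(590))/(y(150, 269) + 78*(-629)) = (491619 + (-4 + 590))/(-170 + 78*(-629)) = (491619 + 586)/(-170 - 49062) = 492205/(-49232) = 492205*(-1/49232) = -492205/49232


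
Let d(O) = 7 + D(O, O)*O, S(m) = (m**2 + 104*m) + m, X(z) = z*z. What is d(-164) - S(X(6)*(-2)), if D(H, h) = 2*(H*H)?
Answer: -8819505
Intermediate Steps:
X(z) = z**2
D(H, h) = 2*H**2
S(m) = m**2 + 105*m
d(O) = 7 + 2*O**3 (d(O) = 7 + (2*O**2)*O = 7 + 2*O**3)
d(-164) - S(X(6)*(-2)) = (7 + 2*(-164)**3) - 6**2*(-2)*(105 + 6**2*(-2)) = (7 + 2*(-4410944)) - 36*(-2)*(105 + 36*(-2)) = (7 - 8821888) - (-72)*(105 - 72) = -8821881 - (-72)*33 = -8821881 - 1*(-2376) = -8821881 + 2376 = -8819505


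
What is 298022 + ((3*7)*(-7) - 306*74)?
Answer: 275231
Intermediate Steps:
298022 + ((3*7)*(-7) - 306*74) = 298022 + (21*(-7) - 22644) = 298022 + (-147 - 22644) = 298022 - 22791 = 275231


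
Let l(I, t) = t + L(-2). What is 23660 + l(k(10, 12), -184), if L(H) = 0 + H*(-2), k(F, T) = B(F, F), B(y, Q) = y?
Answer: 23480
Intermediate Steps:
k(F, T) = F
L(H) = -2*H (L(H) = 0 - 2*H = -2*H)
l(I, t) = 4 + t (l(I, t) = t - 2*(-2) = t + 4 = 4 + t)
23660 + l(k(10, 12), -184) = 23660 + (4 - 184) = 23660 - 180 = 23480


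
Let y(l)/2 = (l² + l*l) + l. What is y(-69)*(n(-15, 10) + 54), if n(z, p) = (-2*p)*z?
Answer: 6692724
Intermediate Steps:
y(l) = 2*l + 4*l² (y(l) = 2*((l² + l*l) + l) = 2*((l² + l²) + l) = 2*(2*l² + l) = 2*(l + 2*l²) = 2*l + 4*l²)
n(z, p) = -2*p*z
y(-69)*(n(-15, 10) + 54) = (2*(-69)*(1 + 2*(-69)))*(-2*10*(-15) + 54) = (2*(-69)*(1 - 138))*(300 + 54) = (2*(-69)*(-137))*354 = 18906*354 = 6692724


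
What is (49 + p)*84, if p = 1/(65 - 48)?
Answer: 70056/17 ≈ 4120.9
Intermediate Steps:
p = 1/17 ≈ 0.058824
(49 + p)*84 = (49 + 1/17)*84 = (834/17)*84 = 70056/17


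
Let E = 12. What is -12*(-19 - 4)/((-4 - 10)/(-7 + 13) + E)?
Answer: 828/29 ≈ 28.552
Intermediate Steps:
-12*(-19 - 4)/((-4 - 10)/(-7 + 13) + E) = -12*(-19 - 4)/((-4 - 10)/(-7 + 13) + 12) = -(-276)/(-14/6 + 12) = -(-276)/(-14*⅙ + 12) = -(-276)/(-7/3 + 12) = -(-276)/29/3 = -(-276)*3/29 = -12*(-69/29) = 828/29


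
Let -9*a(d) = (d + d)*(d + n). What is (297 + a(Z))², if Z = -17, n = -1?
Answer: 52441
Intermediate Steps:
a(d) = -2*d*(-1 + d)/9 (a(d) = -(d + d)*(d - 1)/9 = -2*d*(-1 + d)/9)
(297 + a(Z))² = (297 + (2/9)*(-17)*(1 - 1*(-17)))² = (297 + (2/9)*(-17)*(1 + 17))² = (297 + (2/9)*(-17)*18)² = (297 - 68)² = 229² = 52441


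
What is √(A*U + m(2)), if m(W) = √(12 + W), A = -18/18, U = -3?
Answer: √(3 + √14) ≈ 2.5965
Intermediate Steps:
A = -1 (A = -18*1/18 = -1)
√(A*U + m(2)) = √(-1*(-3) + √(12 + 2)) = √(3 + √14)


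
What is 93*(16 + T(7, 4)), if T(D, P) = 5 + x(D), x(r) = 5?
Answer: 2418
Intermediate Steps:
T(D, P) = 10 (T(D, P) = 5 + 5 = 10)
93*(16 + T(7, 4)) = 93*(16 + 10) = 93*26 = 2418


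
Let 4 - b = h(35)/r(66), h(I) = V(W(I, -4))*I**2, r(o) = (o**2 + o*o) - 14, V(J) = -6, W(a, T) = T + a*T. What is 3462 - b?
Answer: 15035167/4349 ≈ 3457.2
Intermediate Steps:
W(a, T) = T + T*a
r(o) = -14 + 2*o**2 (r(o) = (o**2 + o**2) - 14 = 2*o**2 - 14 = -14 + 2*o**2)
h(I) = -6*I**2
b = 21071/4349 (b = 4 - (-6*35**2)/(-14 + 2*66**2) = 4 - (-6*1225)/(-14 + 2*4356) = 4 - (-7350)/(-14 + 8712) = 4 - (-7350)/8698 = 4 - 1*(-3675/4349) = 4 + 3675/4349 = 21071/4349 ≈ 4.8450)
3462 - b = 3462 - 1*21071/4349 = 3462 - 21071/4349 = 15035167/4349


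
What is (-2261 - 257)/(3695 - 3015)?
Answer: -1259/340 ≈ -3.7029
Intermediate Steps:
(-2261 - 257)/(3695 - 3015) = -2518/680 = -2518*1/680 = -1259/340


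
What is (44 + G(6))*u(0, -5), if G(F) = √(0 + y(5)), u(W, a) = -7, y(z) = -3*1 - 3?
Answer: -308 - 7*I*√6 ≈ -308.0 - 17.146*I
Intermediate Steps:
y(z) = -6 (y(z) = -3 - 3 = -6)
G(F) = I*√6 (G(F) = √(0 - 6) = √(-6) = I*√6)
(44 + G(6))*u(0, -5) = (44 + I*√6)*(-7) = -308 - 7*I*√6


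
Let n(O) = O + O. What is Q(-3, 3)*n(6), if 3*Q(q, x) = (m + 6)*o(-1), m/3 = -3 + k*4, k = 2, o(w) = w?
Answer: -84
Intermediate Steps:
n(O) = 2*O
m = 15 (m = 3*(-3 + 2*4) = 3*(-3 + 8) = 3*5 = 15)
Q(q, x) = -7 (Q(q, x) = ((15 + 6)*(-1))/3 = (21*(-1))/3 = (⅓)*(-21) = -7)
Q(-3, 3)*n(6) = -14*6 = -7*12 = -84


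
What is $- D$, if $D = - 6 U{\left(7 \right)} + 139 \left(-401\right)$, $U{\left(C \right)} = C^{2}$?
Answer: $56033$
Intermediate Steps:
$D = -56033$ ($D = - 6 \cdot 7^{2} + 139 \left(-401\right) = \left(-6\right) 49 - 55739 = -294 - 55739 = -56033$)
$- D = \left(-1\right) \left(-56033\right) = 56033$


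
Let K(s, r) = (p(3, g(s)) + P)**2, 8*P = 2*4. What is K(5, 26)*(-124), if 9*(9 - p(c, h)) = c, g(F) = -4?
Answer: -104284/9 ≈ -11587.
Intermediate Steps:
p(c, h) = 9 - c/9
P = 1 (P = (2*4)/8 = (1/8)*8 = 1)
K(s, r) = 841/9 (K(s, r) = ((9 - 1/9*3) + 1)**2 = ((9 - 1/3) + 1)**2 = (26/3 + 1)**2 = (29/3)**2 = 841/9)
K(5, 26)*(-124) = (841/9)*(-124) = -104284/9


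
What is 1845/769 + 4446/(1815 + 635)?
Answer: 3969612/942025 ≈ 4.2139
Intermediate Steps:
1845/769 + 4446/(1815 + 635) = 1845*(1/769) + 4446/2450 = 1845/769 + 4446*(1/2450) = 1845/769 + 2223/1225 = 3969612/942025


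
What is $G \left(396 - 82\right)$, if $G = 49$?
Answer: $15386$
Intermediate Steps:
$G \left(396 - 82\right) = 49 \left(396 - 82\right) = 49 \cdot 314 = 15386$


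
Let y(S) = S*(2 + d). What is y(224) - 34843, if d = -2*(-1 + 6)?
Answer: -36635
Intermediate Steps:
d = -10 (d = -2*5 = -10)
y(S) = -8*S (y(S) = S*(2 - 10) = S*(-8) = -8*S)
y(224) - 34843 = -8*224 - 34843 = -1792 - 34843 = -36635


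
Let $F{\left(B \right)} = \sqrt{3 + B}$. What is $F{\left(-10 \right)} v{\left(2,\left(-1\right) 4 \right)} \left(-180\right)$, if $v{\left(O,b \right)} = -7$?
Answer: $1260 i \sqrt{7} \approx 3333.6 i$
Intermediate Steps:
$F{\left(-10 \right)} v{\left(2,\left(-1\right) 4 \right)} \left(-180\right) = \sqrt{3 - 10} \left(-7\right) \left(-180\right) = \sqrt{-7} \left(-7\right) \left(-180\right) = i \sqrt{7} \left(-7\right) \left(-180\right) = - 7 i \sqrt{7} \left(-180\right) = 1260 i \sqrt{7}$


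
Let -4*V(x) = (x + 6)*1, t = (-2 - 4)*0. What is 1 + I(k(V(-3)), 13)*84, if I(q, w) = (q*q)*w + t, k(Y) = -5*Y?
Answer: 61429/4 ≈ 15357.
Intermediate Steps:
t = 0 (t = -6*0 = 0)
V(x) = -3/2 - x/4 (V(x) = -(x + 6)/4 = -(6 + x)/4 = -3/2 - x/4)
I(q, w) = w*q² (I(q, w) = (q*q)*w + 0 = q²*w + 0 = w*q² + 0 = w*q²)
1 + I(k(V(-3)), 13)*84 = 1 + (13*(-5*(-3/2 - ¼*(-3)))²)*84 = 1 + (13*(-5*(-3/2 + ¾))²)*84 = 1 + (13*(-5*(-¾))²)*84 = 1 + (13*(15/4)²)*84 = 1 + (13*(225/16))*84 = 1 + (2925/16)*84 = 1 + 61425/4 = 61429/4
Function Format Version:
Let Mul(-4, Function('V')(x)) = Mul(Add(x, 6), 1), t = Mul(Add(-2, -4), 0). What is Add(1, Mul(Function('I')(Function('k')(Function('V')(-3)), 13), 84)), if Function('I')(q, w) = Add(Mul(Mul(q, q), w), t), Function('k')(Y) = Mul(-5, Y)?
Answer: Rational(61429, 4) ≈ 15357.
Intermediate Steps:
t = 0 (t = Mul(-6, 0) = 0)
Function('V')(x) = Add(Rational(-3, 2), Mul(Rational(-1, 4), x)) (Function('V')(x) = Mul(Rational(-1, 4), Mul(Add(x, 6), 1)) = Mul(Rational(-1, 4), Mul(Add(6, x), 1)) = Mul(Rational(-1, 4), Add(6, x)) = Add(Rational(-3, 2), Mul(Rational(-1, 4), x)))
Function('I')(q, w) = Mul(w, Pow(q, 2)) (Function('I')(q, w) = Add(Mul(Mul(q, q), w), 0) = Add(Mul(Pow(q, 2), w), 0) = Add(Mul(w, Pow(q, 2)), 0) = Mul(w, Pow(q, 2)))
Add(1, Mul(Function('I')(Function('k')(Function('V')(-3)), 13), 84)) = Add(1, Mul(Mul(13, Pow(Mul(-5, Add(Rational(-3, 2), Mul(Rational(-1, 4), -3))), 2)), 84)) = Add(1, Mul(Mul(13, Pow(Mul(-5, Add(Rational(-3, 2), Rational(3, 4))), 2)), 84)) = Add(1, Mul(Mul(13, Pow(Mul(-5, Rational(-3, 4)), 2)), 84)) = Add(1, Mul(Mul(13, Pow(Rational(15, 4), 2)), 84)) = Add(1, Mul(Mul(13, Rational(225, 16)), 84)) = Add(1, Mul(Rational(2925, 16), 84)) = Add(1, Rational(61425, 4)) = Rational(61429, 4)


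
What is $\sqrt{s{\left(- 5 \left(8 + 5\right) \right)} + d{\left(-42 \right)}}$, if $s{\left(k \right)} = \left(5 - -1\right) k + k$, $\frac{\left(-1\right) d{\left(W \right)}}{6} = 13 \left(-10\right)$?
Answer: $5 \sqrt{13} \approx 18.028$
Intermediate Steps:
$d{\left(W \right)} = 780$ ($d{\left(W \right)} = - 6 \cdot 13 \left(-10\right) = \left(-6\right) \left(-130\right) = 780$)
$s{\left(k \right)} = 7 k$ ($s{\left(k \right)} = \left(5 + 1\right) k + k = 6 k + k = 7 k$)
$\sqrt{s{\left(- 5 \left(8 + 5\right) \right)} + d{\left(-42 \right)}} = \sqrt{7 \left(- 5 \left(8 + 5\right)\right) + 780} = \sqrt{7 \left(\left(-5\right) 13\right) + 780} = \sqrt{7 \left(-65\right) + 780} = \sqrt{-455 + 780} = \sqrt{325} = 5 \sqrt{13}$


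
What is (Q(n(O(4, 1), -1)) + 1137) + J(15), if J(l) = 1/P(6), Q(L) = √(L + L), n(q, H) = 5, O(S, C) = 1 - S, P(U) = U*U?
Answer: 40933/36 + √10 ≈ 1140.2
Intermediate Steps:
P(U) = U²
Q(L) = √2*√L (Q(L) = √(2*L) = √2*√L)
J(l) = 1/36 (J(l) = 1/(6²) = 1/36)
(Q(n(O(4, 1), -1)) + 1137) + J(15) = (√2*√5 + 1137) + 1/36 = (√10 + 1137) + 1/36 = (1137 + √10) + 1/36 = 40933/36 + √10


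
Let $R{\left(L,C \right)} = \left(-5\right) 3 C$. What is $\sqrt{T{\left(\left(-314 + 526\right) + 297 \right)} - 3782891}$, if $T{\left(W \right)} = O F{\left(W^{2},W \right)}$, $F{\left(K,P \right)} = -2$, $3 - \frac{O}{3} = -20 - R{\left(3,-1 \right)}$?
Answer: $i \sqrt{3783119} \approx 1945.0 i$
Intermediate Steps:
$R{\left(L,C \right)} = - 15 C$
$O = 114$ ($O = 9 - 3 \left(-20 - \left(-15\right) \left(-1\right)\right) = 9 - 3 \left(-20 - 15\right) = 9 - -105 = 9 + 105 = 114$)
$T{\left(W \right)} = -228$ ($T{\left(W \right)} = 114 \left(-2\right) = -228$)
$\sqrt{T{\left(\left(-314 + 526\right) + 297 \right)} - 3782891} = \sqrt{-228 - 3782891} = \sqrt{-3783119} = i \sqrt{3783119}$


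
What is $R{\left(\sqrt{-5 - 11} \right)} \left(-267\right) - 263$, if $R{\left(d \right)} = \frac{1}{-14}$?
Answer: $- \frac{3415}{14} \approx -243.93$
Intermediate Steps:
$R{\left(d \right)} = - \frac{1}{14}$
$R{\left(\sqrt{-5 - 11} \right)} \left(-267\right) - 263 = \left(- \frac{1}{14}\right) \left(-267\right) - 263 = \frac{267}{14} - 263 = - \frac{3415}{14}$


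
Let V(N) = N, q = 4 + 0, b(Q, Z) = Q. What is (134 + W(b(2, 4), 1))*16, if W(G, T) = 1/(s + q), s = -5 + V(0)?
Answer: 2128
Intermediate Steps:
q = 4
s = -5 (s = -5 + 0 = -5)
W(G, T) = -1 (W(G, T) = 1/(-5 + 4) = 1/(-1) = -1)
(134 + W(b(2, 4), 1))*16 = (134 - 1)*16 = 133*16 = 2128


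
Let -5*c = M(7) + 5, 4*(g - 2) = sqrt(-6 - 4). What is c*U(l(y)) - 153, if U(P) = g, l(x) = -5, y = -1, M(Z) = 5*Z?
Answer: -169 - 2*I*sqrt(10) ≈ -169.0 - 6.3246*I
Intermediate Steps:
g = 2 + I*sqrt(10)/4 (g = 2 + sqrt(-6 - 4)/4 = 2 + sqrt(-10)/4 = 2 + (I*sqrt(10))/4 = 2 + I*sqrt(10)/4 ≈ 2.0 + 0.79057*I)
c = -8 (c = -(5*7 + 5)/5 = -(35 + 5)/5 = -1/5*40 = -8)
U(P) = 2 + I*sqrt(10)/4
c*U(l(y)) - 153 = -8*(2 + I*sqrt(10)/4) - 153 = (-16 - 2*I*sqrt(10)) - 153 = -169 - 2*I*sqrt(10)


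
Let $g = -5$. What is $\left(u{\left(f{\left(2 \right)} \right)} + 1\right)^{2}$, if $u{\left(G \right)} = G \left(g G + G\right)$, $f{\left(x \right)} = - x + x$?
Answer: $1$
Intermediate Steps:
$f{\left(x \right)} = 0$
$u{\left(G \right)} = - 4 G^{2}$ ($u{\left(G \right)} = G \left(- 5 G + G\right) = G \left(- 4 G\right) = - 4 G^{2}$)
$\left(u{\left(f{\left(2 \right)} \right)} + 1\right)^{2} = \left(- 4 \cdot 0^{2} + 1\right)^{2} = \left(\left(-4\right) 0 + 1\right)^{2} = \left(0 + 1\right)^{2} = 1^{2} = 1$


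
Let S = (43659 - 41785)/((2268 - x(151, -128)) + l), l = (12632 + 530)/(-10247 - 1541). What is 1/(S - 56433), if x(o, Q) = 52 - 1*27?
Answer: -13213661/745675485857 ≈ -1.7720e-5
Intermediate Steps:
x(o, Q) = 25 (x(o, Q) = 52 - 27 = 25)
l = -6581/5894 (l = 13162/(-11788) = 13162*(-1/11788) = -6581/5894 ≈ -1.1166)
S = 11045356/13213661 (S = (43659 - 41785)/((2268 - 1*25) - 6581/5894) = 1874/((2268 - 25) - 6581/5894) = 1874/(2243 - 6581/5894) = 1874/(13213661/5894) = 1874*(5894/13213661) = 11045356/13213661 ≈ 0.83590)
1/(S - 56433) = 1/(11045356/13213661 - 56433) = 1/(-745675485857/13213661) = -13213661/745675485857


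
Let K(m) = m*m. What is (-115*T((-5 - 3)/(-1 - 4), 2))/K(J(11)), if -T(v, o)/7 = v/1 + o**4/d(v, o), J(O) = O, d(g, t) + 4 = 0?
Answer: -1932/121 ≈ -15.967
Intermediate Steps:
d(g, t) = -4 (d(g, t) = -4 + 0 = -4)
T(v, o) = -7*v + 7*o**4/4 (T(v, o) = -7*(v/1 + o**4/(-4)) = -7*(v*1 + o**4*(-1/4)) = -7*(v - o**4/4) = -7*v + 7*o**4/4)
K(m) = m**2
(-115*T((-5 - 3)/(-1 - 4), 2))/K(J(11)) = (-115*(-7*(-5 - 3)/(-1 - 4) + (7/4)*2**4))/(11**2) = -115*(-(-56)/(-5) + (7/4)*16)/121 = -115*(-(-56)*(-1)/5 + 28)*(1/121) = -115*(-7*8/5 + 28)*(1/121) = -115*(-56/5 + 28)*(1/121) = -115*84/5*(1/121) = -1932*1/121 = -1932/121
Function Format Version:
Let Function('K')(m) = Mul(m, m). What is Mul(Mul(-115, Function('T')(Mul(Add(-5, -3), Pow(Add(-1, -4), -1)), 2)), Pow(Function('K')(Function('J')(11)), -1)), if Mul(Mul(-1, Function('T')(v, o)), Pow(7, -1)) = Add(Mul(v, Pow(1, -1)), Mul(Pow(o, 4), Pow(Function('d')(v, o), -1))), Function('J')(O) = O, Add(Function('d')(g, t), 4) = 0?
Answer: Rational(-1932, 121) ≈ -15.967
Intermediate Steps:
Function('d')(g, t) = -4 (Function('d')(g, t) = Add(-4, 0) = -4)
Function('T')(v, o) = Add(Mul(-7, v), Mul(Rational(7, 4), Pow(o, 4))) (Function('T')(v, o) = Mul(-7, Add(Mul(v, Pow(1, -1)), Mul(Pow(o, 4), Pow(-4, -1)))) = Mul(-7, Add(Mul(v, 1), Mul(Pow(o, 4), Rational(-1, 4)))) = Mul(-7, Add(v, Mul(Rational(-1, 4), Pow(o, 4)))) = Add(Mul(-7, v), Mul(Rational(7, 4), Pow(o, 4))))
Function('K')(m) = Pow(m, 2)
Mul(Mul(-115, Function('T')(Mul(Add(-5, -3), Pow(Add(-1, -4), -1)), 2)), Pow(Function('K')(Function('J')(11)), -1)) = Mul(Mul(-115, Add(Mul(-7, Mul(Add(-5, -3), Pow(Add(-1, -4), -1))), Mul(Rational(7, 4), Pow(2, 4)))), Pow(Pow(11, 2), -1)) = Mul(Mul(-115, Add(Mul(-7, Mul(-8, Pow(-5, -1))), Mul(Rational(7, 4), 16))), Pow(121, -1)) = Mul(Mul(-115, Add(Mul(-7, Mul(-8, Rational(-1, 5))), 28)), Rational(1, 121)) = Mul(Mul(-115, Add(Mul(-7, Rational(8, 5)), 28)), Rational(1, 121)) = Mul(Mul(-115, Add(Rational(-56, 5), 28)), Rational(1, 121)) = Mul(Mul(-115, Rational(84, 5)), Rational(1, 121)) = Mul(-1932, Rational(1, 121)) = Rational(-1932, 121)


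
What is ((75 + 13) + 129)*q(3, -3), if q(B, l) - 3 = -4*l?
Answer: 3255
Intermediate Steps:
q(B, l) = 3 - 4*l
((75 + 13) + 129)*q(3, -3) = ((75 + 13) + 129)*(3 - 4*(-3)) = (88 + 129)*(3 + 12) = 217*15 = 3255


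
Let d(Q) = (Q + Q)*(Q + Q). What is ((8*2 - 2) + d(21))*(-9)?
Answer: -16002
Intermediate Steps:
d(Q) = 4*Q² (d(Q) = (2*Q)*(2*Q) = 4*Q²)
((8*2 - 2) + d(21))*(-9) = ((8*2 - 2) + 4*21²)*(-9) = ((16 - 2) + 4*441)*(-9) = (14 + 1764)*(-9) = 1778*(-9) = -16002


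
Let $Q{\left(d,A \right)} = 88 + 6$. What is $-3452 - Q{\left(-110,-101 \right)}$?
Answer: $-3546$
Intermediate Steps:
$Q{\left(d,A \right)} = 94$
$-3452 - Q{\left(-110,-101 \right)} = -3452 - 94 = -3546$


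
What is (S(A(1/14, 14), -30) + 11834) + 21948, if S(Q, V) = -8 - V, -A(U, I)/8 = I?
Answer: 33804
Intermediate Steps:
A(U, I) = -8*I
(S(A(1/14, 14), -30) + 11834) + 21948 = ((-8 - 1*(-30)) + 11834) + 21948 = ((-8 + 30) + 11834) + 21948 = (22 + 11834) + 21948 = 11856 + 21948 = 33804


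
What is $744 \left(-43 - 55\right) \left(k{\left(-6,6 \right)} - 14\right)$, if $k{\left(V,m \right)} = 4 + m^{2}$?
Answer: $-1895712$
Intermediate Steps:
$744 \left(-43 - 55\right) \left(k{\left(-6,6 \right)} - 14\right) = 744 \left(-43 - 55\right) \left(\left(4 + 6^{2}\right) - 14\right) = 744 \left(- 98 \left(\left(4 + 36\right) - 14\right)\right) = 744 \left(- 98 \left(40 - 14\right)\right) = 744 \left(\left(-98\right) 26\right) = 744 \left(-2548\right) = -1895712$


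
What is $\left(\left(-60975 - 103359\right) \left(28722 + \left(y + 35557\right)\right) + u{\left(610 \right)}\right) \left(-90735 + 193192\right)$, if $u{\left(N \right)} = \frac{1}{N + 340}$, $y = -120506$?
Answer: $\frac{899368306958487157}{950} \approx 9.467 \cdot 10^{14}$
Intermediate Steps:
$u{\left(N \right)} = \frac{1}{340 + N}$
$\left(\left(-60975 - 103359\right) \left(28722 + \left(y + 35557\right)\right) + u{\left(610 \right)}\right) \left(-90735 + 193192\right) = \left(\left(-60975 - 103359\right) \left(28722 + \left(-120506 + 35557\right)\right) + \frac{1}{340 + 610}\right) \left(-90735 + 193192\right) = \left(- 164334 \left(28722 - 84949\right) + \frac{1}{950}\right) 102457 = \left(\left(-164334\right) \left(-56227\right) + \frac{1}{950}\right) 102457 = \left(9240007818 + \frac{1}{950}\right) 102457 = \frac{8778007427101}{950} \cdot 102457 = \frac{899368306958487157}{950}$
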